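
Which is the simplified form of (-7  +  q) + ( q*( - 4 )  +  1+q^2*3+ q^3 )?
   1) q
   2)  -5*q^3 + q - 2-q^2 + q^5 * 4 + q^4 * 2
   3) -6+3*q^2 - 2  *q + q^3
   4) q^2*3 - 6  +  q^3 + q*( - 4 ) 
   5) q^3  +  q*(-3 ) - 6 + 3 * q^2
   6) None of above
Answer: 5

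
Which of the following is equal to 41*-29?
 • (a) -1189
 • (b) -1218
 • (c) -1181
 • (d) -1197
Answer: a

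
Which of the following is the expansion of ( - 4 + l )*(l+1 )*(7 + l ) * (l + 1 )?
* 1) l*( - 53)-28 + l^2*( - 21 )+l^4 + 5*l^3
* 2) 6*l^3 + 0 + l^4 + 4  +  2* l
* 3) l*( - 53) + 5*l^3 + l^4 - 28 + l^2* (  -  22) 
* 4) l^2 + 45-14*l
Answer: 1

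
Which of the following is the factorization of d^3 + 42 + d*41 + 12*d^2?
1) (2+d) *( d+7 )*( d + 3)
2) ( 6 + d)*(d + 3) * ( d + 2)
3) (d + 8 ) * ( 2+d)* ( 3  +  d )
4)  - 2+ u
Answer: 1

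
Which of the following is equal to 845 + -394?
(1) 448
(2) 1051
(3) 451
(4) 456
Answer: 3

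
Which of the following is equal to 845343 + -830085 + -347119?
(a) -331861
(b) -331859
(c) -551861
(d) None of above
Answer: a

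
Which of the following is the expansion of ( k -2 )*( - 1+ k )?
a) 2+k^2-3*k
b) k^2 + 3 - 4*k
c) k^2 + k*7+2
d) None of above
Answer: a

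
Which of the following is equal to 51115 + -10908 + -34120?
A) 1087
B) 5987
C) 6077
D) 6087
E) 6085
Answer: D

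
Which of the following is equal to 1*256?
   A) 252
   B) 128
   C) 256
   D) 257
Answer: C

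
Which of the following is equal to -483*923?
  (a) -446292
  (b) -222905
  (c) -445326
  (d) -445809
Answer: d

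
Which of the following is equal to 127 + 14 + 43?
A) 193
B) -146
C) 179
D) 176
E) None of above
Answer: E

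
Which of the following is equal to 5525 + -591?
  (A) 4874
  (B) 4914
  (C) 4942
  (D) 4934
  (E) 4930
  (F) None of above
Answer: D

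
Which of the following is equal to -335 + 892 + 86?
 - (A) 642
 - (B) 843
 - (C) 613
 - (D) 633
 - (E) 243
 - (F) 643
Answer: F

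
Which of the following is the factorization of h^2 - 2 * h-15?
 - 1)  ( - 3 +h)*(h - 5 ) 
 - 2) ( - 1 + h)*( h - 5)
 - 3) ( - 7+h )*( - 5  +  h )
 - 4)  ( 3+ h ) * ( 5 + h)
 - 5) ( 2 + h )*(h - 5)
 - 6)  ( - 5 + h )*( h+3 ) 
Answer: 6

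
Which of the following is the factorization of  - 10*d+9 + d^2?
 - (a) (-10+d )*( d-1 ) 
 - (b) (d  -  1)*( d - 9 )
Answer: b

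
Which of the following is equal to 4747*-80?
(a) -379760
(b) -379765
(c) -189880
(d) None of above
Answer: a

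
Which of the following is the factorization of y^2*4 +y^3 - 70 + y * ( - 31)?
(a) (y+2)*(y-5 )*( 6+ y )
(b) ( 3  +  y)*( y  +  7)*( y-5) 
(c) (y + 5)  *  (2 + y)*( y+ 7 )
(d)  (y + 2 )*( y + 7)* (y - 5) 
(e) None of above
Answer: d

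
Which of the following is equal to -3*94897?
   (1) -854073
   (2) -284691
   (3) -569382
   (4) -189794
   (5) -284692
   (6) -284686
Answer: 2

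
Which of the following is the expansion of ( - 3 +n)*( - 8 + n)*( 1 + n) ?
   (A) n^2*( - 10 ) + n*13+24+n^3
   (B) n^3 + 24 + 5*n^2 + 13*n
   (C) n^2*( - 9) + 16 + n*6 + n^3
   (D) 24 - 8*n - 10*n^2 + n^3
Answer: A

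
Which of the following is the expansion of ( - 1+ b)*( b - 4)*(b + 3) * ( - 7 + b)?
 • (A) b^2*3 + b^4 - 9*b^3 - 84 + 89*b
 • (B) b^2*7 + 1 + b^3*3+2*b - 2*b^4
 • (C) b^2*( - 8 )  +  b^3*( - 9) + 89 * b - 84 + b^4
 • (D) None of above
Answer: A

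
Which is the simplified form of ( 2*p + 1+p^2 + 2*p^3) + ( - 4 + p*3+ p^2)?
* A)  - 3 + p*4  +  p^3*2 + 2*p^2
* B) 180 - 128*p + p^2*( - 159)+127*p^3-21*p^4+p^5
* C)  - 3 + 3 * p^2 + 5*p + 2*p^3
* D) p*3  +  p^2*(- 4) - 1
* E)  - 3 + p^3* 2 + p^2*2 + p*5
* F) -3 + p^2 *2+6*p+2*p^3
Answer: E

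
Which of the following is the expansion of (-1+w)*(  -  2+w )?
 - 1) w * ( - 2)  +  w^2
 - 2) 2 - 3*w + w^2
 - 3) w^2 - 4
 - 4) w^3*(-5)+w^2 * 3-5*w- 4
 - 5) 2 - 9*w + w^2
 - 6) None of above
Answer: 2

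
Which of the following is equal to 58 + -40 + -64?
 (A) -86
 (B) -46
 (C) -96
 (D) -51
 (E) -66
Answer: B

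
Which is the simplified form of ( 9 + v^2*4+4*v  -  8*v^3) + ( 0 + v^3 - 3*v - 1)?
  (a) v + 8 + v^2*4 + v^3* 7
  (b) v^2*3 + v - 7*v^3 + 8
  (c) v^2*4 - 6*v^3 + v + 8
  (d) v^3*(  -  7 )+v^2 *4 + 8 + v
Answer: d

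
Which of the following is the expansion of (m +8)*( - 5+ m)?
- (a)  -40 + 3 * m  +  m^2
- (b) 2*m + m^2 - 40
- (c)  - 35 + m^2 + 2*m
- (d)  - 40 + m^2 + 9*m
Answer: a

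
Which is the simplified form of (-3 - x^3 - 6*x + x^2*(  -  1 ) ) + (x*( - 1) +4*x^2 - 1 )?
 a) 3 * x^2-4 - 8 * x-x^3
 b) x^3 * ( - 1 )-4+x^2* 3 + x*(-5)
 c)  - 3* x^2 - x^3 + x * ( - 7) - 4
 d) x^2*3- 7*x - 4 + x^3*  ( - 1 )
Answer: d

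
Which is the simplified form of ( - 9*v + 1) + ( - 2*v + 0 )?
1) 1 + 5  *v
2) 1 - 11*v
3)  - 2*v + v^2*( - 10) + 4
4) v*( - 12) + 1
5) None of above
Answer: 2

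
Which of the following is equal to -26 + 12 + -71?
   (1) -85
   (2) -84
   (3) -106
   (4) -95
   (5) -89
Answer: 1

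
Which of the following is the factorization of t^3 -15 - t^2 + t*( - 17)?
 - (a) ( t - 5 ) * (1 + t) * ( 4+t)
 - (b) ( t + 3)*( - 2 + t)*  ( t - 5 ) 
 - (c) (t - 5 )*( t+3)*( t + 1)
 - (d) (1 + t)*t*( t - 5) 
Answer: c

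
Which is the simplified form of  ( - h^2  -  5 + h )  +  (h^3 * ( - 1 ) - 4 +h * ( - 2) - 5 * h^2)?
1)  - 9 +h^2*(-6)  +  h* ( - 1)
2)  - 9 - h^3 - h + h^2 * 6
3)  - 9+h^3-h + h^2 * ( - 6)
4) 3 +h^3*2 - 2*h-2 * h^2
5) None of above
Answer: 5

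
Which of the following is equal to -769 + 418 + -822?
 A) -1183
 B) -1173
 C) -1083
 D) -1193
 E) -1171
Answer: B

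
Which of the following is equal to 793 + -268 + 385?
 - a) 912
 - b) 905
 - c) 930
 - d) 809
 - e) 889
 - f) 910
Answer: f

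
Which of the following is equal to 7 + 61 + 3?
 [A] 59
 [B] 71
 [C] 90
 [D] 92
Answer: B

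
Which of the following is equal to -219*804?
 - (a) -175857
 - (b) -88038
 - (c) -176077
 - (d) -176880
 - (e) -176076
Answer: e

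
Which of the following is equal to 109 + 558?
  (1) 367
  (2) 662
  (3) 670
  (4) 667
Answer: 4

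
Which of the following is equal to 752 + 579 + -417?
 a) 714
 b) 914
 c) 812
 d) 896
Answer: b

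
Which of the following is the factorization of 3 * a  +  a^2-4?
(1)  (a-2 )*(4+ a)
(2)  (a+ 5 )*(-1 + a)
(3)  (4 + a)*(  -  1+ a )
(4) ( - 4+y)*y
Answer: 3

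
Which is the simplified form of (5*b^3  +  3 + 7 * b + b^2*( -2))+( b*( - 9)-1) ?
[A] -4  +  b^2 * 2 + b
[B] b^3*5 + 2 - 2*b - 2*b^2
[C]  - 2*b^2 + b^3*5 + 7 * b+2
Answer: B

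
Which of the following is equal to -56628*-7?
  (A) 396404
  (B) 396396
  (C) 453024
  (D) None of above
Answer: B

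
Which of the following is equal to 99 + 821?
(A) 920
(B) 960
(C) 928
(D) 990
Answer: A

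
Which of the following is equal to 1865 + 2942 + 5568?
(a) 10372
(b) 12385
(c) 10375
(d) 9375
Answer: c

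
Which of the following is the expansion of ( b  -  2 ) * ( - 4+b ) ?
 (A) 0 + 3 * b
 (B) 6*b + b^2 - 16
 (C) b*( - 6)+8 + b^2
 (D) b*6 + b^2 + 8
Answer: C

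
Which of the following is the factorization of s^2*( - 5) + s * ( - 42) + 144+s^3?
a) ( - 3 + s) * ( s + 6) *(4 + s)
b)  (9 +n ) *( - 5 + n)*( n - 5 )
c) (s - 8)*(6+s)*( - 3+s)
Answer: c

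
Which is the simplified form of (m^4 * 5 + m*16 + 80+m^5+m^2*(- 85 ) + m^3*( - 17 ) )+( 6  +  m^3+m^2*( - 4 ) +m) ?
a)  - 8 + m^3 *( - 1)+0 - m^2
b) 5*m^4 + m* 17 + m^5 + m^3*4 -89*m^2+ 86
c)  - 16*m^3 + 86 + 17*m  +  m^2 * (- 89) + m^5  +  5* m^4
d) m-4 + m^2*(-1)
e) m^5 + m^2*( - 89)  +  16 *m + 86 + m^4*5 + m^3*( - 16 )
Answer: c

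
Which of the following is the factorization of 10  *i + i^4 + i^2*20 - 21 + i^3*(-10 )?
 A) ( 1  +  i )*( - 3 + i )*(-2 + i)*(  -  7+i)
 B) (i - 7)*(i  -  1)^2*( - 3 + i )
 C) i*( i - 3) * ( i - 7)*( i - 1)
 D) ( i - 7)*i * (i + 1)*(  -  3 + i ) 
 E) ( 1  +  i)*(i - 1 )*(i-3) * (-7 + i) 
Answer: E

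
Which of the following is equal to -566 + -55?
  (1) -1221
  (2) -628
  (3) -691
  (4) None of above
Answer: 4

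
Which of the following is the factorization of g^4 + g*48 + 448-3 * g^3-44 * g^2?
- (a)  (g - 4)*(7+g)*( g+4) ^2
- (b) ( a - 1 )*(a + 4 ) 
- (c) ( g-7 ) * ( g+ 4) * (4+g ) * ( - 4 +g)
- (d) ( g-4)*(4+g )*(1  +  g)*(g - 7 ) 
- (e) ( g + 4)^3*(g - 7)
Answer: c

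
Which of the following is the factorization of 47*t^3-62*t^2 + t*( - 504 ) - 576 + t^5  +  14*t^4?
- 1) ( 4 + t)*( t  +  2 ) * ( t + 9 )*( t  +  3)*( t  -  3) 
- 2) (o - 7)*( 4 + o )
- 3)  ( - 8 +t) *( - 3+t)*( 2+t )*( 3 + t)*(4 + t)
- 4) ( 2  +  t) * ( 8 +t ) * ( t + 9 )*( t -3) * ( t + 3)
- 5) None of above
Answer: 5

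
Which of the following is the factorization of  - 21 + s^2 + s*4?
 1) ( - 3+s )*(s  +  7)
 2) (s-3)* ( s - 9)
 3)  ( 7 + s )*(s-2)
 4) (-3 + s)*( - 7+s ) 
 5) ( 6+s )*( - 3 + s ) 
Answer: 1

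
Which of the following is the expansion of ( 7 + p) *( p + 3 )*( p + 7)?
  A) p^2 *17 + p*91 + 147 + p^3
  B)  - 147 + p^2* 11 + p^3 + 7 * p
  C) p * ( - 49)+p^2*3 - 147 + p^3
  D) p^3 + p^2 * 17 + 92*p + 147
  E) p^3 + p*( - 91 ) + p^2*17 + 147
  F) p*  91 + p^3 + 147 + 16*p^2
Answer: A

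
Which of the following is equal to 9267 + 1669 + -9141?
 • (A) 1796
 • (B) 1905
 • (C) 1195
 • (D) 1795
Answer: D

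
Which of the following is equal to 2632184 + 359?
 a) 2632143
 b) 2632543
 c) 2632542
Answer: b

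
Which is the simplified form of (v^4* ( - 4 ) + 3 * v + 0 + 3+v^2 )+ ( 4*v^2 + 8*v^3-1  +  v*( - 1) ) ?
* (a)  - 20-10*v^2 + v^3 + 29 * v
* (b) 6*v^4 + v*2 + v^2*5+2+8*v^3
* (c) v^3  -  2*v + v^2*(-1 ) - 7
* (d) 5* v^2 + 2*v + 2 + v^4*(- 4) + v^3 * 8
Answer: d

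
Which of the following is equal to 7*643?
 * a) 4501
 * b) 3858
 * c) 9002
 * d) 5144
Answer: a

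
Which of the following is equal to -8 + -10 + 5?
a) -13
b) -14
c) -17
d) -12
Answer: a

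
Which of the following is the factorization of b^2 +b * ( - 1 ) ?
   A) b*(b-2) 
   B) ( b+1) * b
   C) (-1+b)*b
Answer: C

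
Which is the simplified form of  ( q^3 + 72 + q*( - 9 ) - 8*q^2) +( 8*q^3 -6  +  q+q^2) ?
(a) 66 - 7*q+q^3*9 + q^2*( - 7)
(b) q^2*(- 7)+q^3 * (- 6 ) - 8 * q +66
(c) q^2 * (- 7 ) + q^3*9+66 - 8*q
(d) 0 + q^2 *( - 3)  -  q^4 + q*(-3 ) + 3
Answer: c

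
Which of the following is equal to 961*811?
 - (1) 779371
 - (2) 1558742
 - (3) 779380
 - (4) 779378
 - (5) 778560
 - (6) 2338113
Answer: 1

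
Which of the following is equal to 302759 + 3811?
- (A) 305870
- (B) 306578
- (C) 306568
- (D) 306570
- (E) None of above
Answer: D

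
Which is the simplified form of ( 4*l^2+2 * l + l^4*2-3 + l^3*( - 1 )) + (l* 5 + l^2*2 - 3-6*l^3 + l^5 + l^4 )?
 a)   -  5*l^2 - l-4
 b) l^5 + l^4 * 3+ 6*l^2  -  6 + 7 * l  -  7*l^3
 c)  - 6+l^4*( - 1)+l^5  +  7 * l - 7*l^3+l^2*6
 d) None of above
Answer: b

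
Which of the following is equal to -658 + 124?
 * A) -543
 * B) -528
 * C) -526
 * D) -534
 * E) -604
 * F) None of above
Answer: D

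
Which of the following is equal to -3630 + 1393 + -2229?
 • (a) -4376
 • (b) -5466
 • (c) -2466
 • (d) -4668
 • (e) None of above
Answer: e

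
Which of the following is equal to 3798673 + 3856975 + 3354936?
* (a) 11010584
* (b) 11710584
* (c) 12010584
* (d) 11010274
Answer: a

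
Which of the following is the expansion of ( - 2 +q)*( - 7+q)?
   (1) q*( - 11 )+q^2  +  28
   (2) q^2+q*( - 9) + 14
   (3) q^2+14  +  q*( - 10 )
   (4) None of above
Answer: 2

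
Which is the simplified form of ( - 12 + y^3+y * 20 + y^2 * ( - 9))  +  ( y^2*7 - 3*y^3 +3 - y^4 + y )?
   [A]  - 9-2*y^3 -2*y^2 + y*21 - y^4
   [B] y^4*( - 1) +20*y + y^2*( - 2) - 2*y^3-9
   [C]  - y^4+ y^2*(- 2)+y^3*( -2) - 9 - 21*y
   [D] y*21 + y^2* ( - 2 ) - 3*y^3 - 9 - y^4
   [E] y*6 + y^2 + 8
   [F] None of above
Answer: A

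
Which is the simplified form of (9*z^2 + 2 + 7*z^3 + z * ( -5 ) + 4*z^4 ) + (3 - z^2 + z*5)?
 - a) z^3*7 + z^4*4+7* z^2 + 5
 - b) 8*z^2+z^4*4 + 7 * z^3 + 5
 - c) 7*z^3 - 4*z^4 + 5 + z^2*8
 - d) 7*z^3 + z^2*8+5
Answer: b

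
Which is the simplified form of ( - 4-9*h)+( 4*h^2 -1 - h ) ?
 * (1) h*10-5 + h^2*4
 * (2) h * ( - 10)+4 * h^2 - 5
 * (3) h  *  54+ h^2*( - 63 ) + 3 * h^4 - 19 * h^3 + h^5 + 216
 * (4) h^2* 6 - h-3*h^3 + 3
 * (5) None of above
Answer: 2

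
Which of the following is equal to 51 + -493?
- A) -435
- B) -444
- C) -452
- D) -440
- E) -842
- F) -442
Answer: F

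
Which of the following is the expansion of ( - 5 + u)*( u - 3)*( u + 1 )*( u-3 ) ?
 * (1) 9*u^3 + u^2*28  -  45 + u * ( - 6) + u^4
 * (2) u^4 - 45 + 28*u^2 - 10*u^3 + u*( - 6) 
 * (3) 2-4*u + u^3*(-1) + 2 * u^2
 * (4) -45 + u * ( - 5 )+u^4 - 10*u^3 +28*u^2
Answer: 2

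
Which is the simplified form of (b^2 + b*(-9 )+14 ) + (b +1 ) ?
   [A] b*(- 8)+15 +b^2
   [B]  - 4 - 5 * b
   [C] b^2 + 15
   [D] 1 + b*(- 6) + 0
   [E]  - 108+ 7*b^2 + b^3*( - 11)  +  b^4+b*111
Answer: A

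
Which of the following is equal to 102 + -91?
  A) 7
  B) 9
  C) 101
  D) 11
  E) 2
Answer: D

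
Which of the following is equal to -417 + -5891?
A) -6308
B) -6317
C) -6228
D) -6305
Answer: A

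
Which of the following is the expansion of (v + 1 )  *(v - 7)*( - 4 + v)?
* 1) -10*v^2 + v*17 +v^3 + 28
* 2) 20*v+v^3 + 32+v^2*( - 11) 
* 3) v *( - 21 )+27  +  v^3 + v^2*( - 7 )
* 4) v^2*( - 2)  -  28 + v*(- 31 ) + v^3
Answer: 1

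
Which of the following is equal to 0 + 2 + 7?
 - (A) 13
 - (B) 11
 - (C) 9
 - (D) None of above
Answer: C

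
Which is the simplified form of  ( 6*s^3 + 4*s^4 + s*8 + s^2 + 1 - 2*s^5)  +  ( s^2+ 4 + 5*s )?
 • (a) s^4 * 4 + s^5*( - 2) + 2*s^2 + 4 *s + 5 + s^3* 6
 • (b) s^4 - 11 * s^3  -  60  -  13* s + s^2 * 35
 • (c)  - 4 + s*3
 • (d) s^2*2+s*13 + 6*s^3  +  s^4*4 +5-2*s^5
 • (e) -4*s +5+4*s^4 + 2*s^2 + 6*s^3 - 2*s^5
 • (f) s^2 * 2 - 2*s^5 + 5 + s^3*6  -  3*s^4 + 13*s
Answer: d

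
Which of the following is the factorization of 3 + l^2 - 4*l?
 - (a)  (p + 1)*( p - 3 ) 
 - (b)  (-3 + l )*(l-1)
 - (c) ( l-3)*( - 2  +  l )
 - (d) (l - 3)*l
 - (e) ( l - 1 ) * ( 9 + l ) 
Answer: b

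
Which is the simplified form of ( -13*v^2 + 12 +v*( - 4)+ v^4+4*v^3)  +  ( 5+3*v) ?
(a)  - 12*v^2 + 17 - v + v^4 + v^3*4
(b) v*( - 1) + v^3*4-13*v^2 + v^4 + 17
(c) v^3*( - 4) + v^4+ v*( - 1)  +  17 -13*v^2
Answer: b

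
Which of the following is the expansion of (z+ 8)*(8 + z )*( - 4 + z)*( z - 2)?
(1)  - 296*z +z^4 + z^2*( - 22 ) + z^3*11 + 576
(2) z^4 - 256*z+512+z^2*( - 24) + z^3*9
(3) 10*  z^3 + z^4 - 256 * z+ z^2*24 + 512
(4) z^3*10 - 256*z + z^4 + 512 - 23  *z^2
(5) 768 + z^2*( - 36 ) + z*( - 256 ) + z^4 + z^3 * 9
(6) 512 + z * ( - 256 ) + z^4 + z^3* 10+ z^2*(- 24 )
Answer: 6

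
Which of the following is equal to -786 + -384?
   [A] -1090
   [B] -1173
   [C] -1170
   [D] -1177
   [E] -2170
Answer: C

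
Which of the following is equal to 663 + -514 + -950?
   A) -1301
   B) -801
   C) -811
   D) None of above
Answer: B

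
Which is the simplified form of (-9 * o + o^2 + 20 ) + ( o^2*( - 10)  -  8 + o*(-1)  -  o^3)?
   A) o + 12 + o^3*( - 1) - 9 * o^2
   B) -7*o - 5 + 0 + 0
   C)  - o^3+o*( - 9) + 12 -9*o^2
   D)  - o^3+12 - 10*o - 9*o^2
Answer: D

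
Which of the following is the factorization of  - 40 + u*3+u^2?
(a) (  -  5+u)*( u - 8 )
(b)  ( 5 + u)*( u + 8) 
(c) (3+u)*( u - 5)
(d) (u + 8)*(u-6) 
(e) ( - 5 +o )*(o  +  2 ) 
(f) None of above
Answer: f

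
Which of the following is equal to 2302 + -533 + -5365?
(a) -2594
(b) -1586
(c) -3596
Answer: c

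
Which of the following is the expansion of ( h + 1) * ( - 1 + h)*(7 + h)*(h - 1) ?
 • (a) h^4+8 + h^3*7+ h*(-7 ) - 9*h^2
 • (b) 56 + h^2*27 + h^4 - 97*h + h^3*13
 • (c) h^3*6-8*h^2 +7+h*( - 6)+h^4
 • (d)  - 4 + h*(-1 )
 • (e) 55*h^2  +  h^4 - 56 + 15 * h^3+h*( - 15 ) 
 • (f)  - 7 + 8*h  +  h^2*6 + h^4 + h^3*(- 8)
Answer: c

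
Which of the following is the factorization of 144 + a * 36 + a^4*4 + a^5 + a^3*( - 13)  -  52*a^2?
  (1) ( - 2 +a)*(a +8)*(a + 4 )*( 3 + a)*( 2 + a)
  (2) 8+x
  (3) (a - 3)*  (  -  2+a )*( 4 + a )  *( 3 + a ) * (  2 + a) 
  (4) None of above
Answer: 3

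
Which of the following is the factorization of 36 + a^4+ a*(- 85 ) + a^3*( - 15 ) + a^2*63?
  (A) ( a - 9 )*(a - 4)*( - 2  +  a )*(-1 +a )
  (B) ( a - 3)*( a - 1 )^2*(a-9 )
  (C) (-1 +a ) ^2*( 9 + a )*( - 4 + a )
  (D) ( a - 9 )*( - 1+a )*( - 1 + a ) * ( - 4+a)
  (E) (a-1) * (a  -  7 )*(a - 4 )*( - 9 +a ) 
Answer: D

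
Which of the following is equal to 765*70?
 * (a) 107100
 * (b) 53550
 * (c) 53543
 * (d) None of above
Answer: b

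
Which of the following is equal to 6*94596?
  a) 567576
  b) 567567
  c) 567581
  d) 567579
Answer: a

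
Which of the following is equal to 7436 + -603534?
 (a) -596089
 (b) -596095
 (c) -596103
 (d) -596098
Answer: d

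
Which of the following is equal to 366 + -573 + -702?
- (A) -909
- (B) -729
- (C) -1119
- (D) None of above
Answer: A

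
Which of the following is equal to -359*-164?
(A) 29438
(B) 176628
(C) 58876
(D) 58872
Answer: C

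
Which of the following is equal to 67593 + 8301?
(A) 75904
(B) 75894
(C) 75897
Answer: B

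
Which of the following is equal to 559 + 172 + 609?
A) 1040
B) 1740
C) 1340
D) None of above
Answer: C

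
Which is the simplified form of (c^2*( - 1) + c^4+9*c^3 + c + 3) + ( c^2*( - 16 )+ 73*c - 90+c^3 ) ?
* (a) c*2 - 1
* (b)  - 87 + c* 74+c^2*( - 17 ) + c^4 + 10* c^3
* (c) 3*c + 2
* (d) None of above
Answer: b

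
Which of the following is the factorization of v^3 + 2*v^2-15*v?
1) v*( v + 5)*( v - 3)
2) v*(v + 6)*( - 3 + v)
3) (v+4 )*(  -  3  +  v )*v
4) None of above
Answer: 1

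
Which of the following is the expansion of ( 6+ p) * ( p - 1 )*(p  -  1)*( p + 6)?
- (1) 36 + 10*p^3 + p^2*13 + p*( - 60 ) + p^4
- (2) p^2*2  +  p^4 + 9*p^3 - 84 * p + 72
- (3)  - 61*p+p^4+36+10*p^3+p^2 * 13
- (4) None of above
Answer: 1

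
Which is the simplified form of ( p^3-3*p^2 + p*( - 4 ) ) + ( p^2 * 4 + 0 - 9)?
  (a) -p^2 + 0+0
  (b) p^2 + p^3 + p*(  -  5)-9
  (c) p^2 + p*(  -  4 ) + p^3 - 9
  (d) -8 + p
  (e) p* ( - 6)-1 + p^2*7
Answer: c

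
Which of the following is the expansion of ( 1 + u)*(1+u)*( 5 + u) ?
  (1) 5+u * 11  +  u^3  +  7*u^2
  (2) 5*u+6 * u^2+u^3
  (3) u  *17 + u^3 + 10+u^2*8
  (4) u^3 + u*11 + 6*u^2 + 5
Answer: 1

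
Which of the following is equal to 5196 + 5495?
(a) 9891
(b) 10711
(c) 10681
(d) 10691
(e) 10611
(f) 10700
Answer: d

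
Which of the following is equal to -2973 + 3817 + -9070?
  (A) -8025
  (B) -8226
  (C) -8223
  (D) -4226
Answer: B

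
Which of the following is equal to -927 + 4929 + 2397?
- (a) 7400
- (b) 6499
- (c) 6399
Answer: c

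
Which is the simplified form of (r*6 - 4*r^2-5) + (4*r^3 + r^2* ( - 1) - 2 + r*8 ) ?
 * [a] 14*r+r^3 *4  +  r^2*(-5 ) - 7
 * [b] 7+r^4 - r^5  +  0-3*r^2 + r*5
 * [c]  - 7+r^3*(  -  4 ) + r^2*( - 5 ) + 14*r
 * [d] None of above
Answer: a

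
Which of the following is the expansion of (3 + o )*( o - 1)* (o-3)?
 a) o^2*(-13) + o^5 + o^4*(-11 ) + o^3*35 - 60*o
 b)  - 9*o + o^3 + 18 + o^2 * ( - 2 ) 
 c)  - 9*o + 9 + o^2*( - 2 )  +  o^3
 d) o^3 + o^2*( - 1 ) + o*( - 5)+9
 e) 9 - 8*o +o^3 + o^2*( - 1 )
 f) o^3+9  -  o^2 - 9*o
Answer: f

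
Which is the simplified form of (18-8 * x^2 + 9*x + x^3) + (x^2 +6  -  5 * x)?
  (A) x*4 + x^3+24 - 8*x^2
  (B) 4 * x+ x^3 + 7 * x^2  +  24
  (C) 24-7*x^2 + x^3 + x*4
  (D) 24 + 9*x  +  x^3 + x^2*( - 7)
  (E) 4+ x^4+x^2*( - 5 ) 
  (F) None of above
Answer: C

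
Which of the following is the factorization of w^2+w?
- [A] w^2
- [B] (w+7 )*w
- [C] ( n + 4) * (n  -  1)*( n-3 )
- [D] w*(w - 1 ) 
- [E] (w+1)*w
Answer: E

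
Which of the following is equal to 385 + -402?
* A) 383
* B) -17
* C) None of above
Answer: B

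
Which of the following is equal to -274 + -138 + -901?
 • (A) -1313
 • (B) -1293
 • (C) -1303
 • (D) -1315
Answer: A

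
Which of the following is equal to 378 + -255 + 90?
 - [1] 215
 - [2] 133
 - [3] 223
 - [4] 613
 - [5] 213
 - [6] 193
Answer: 5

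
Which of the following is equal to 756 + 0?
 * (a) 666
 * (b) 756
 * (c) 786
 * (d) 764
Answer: b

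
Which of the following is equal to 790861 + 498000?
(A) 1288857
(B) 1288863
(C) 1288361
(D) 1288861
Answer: D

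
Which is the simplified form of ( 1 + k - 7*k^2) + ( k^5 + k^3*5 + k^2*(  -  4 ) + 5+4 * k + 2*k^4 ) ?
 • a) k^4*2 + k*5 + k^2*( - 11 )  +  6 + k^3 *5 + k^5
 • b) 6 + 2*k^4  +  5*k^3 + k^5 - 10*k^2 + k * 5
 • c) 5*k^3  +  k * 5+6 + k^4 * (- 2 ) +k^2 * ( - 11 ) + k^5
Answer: a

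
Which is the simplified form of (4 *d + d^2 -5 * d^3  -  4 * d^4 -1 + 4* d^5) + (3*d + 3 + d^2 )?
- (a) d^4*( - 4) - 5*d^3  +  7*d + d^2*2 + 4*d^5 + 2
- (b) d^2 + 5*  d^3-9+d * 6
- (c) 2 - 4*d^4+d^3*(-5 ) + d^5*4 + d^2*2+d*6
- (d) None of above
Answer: a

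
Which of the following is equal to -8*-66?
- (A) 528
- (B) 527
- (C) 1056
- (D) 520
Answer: A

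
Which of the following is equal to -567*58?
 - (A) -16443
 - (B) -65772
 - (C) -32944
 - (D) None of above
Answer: D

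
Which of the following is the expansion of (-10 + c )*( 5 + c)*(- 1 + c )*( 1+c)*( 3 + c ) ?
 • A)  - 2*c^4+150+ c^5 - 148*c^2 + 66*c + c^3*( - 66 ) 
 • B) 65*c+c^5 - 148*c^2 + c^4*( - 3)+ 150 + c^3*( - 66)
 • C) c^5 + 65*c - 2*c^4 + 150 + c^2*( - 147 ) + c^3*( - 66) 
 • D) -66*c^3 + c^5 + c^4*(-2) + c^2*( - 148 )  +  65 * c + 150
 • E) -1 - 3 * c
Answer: D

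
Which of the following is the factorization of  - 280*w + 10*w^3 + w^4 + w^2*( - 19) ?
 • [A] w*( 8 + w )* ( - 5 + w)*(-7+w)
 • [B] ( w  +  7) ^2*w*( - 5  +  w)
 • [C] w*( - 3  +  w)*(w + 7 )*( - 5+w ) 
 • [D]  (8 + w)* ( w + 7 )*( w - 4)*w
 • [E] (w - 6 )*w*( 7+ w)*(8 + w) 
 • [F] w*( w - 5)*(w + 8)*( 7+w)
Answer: F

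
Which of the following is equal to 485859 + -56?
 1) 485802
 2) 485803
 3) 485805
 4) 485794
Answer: 2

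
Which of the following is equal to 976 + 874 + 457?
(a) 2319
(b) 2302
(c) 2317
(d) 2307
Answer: d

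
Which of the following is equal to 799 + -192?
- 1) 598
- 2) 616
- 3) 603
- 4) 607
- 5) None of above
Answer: 4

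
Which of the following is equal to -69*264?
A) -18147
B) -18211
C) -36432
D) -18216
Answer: D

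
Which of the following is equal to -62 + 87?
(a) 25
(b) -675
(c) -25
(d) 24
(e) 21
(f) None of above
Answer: a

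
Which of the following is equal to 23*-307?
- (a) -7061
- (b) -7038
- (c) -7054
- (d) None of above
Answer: a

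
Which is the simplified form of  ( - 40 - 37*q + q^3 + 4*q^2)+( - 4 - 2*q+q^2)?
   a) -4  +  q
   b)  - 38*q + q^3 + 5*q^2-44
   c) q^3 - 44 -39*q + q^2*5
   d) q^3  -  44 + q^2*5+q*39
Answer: c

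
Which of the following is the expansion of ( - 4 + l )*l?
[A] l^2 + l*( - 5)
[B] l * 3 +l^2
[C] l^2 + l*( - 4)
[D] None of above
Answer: C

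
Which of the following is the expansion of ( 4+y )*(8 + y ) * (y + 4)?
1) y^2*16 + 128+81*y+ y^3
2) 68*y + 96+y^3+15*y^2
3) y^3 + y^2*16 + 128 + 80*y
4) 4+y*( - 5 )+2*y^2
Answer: 3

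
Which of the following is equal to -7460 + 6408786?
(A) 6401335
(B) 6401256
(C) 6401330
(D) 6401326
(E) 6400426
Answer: D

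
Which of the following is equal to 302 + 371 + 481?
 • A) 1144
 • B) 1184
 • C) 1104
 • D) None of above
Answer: D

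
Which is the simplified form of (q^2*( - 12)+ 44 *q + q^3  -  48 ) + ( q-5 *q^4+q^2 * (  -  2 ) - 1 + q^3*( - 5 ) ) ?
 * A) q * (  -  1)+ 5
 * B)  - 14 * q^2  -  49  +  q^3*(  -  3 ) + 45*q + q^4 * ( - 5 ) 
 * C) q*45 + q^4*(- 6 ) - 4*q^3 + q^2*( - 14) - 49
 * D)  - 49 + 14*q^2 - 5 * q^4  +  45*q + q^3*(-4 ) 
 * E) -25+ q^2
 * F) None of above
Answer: F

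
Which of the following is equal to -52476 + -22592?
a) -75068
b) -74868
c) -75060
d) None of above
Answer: a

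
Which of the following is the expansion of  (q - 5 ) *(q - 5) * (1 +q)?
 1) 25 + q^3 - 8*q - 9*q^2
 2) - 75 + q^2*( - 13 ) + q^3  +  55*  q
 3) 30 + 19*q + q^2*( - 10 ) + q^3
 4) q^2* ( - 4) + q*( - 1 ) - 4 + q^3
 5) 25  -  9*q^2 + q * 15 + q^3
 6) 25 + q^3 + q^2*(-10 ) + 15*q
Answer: 5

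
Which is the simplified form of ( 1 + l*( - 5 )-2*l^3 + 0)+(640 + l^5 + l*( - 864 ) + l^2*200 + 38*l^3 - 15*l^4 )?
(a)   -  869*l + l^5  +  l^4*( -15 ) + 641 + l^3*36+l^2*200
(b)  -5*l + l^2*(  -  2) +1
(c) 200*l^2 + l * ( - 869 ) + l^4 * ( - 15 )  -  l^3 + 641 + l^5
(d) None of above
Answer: a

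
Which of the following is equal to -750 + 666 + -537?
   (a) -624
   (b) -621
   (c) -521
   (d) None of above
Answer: b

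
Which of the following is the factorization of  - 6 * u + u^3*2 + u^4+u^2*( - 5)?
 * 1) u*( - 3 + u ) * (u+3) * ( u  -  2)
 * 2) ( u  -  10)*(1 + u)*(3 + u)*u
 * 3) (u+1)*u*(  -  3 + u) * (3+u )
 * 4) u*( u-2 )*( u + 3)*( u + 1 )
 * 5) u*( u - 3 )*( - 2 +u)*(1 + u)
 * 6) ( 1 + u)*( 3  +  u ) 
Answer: 4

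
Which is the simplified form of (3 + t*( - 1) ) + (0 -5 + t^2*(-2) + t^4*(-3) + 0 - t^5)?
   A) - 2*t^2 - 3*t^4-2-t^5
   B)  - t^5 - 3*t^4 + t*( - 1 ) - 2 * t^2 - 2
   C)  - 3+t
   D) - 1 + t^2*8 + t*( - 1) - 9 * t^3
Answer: B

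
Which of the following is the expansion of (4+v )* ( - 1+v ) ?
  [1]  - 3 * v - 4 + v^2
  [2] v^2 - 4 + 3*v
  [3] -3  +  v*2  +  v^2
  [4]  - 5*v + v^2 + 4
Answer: 2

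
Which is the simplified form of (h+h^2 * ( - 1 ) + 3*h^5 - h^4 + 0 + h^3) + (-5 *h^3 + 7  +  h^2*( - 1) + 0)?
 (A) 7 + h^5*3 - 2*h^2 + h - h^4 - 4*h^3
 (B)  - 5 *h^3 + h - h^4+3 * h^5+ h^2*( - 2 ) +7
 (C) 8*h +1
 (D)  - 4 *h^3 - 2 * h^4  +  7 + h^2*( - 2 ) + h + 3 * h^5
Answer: A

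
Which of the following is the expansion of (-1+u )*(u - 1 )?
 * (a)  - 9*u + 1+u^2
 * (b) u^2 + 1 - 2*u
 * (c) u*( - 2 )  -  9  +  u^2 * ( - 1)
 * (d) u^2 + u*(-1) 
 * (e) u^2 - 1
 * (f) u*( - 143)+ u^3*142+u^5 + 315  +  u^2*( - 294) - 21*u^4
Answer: b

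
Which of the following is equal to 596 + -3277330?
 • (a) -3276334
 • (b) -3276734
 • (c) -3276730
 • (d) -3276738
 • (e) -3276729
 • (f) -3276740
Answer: b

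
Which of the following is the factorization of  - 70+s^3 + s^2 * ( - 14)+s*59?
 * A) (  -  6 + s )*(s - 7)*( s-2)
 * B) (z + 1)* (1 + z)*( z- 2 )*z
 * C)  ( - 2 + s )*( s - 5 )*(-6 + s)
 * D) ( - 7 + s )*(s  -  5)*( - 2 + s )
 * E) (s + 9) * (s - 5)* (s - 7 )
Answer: D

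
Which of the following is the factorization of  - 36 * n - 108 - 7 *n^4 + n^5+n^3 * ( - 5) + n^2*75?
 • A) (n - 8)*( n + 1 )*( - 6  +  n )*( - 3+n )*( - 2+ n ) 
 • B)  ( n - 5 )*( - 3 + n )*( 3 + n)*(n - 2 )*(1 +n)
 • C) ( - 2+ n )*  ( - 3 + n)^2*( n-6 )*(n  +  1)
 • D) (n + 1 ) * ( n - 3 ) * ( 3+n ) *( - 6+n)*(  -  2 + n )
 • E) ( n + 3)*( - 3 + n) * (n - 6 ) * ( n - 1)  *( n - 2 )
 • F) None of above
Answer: D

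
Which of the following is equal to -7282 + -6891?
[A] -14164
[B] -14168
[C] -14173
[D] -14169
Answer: C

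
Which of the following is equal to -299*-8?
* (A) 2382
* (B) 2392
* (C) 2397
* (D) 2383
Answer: B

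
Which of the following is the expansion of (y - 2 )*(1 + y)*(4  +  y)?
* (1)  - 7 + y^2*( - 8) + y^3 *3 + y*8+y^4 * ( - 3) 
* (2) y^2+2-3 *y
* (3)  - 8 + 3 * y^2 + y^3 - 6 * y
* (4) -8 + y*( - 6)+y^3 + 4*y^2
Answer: 3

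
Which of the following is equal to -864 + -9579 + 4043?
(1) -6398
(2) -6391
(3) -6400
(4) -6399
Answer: 3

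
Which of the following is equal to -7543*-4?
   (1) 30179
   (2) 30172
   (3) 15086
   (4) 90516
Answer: 2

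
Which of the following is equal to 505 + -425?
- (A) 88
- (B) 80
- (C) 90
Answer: B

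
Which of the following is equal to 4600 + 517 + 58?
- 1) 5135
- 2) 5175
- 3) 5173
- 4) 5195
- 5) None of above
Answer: 2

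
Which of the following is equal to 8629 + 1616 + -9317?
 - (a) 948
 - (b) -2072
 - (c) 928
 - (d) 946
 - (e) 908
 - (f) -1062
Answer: c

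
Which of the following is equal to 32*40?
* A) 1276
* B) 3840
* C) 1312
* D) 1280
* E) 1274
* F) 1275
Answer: D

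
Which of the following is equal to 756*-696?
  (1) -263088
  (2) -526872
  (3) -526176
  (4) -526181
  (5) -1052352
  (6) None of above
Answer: 3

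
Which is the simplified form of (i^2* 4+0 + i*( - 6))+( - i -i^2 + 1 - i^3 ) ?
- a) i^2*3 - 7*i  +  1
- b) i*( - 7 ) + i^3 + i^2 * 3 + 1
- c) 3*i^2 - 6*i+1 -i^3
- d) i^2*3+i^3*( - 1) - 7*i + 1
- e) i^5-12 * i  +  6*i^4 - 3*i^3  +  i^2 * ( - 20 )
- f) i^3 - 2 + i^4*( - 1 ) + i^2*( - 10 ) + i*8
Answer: d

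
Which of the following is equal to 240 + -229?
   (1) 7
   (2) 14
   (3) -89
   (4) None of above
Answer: 4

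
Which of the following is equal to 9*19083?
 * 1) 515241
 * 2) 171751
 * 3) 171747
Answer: 3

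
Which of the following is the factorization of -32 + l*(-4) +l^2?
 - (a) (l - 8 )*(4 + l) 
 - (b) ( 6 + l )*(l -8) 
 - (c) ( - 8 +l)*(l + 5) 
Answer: a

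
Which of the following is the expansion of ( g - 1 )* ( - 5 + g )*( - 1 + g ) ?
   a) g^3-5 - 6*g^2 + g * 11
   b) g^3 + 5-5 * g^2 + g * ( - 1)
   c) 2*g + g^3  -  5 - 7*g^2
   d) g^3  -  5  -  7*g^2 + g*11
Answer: d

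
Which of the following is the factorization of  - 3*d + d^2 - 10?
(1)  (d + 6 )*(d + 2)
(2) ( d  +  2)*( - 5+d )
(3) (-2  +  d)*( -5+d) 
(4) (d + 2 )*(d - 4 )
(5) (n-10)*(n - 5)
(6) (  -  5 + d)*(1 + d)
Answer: 2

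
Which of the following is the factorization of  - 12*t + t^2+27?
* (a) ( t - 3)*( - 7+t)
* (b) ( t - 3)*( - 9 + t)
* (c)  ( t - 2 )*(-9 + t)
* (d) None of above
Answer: b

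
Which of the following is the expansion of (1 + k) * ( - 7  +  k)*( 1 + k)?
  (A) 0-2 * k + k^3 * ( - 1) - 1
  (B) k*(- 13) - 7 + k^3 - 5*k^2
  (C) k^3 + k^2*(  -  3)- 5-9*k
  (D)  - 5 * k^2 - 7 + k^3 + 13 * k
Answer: B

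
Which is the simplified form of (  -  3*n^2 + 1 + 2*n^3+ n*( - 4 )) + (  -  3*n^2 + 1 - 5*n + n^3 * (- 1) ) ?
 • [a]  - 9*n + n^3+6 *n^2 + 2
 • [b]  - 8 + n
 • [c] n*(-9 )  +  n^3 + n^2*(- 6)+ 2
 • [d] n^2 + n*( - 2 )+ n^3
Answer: c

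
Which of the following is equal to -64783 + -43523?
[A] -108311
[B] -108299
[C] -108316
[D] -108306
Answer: D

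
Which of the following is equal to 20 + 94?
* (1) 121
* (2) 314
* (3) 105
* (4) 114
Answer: 4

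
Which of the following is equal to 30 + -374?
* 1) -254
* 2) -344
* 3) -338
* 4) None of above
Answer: 2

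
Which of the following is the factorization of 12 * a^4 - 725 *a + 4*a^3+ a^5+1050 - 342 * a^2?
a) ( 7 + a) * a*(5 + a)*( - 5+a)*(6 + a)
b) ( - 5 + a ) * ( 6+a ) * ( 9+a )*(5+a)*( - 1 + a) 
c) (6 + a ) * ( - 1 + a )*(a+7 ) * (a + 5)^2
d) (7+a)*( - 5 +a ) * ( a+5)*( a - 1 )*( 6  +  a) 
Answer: d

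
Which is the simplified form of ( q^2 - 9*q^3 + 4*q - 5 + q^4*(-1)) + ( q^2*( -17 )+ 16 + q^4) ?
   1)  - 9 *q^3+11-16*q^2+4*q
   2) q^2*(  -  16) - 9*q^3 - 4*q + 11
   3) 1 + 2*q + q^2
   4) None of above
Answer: 1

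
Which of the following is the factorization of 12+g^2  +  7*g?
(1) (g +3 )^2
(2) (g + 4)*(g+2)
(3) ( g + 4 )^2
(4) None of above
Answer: 4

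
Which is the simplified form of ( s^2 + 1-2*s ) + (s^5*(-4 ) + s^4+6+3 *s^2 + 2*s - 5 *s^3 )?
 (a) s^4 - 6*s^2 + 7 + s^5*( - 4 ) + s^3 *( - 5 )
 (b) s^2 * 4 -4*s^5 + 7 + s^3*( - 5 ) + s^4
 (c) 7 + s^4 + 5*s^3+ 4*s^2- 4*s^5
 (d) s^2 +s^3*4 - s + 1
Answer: b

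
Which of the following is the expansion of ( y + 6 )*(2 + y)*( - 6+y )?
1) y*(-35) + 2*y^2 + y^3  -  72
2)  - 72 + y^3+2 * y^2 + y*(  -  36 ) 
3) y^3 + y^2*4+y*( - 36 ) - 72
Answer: 2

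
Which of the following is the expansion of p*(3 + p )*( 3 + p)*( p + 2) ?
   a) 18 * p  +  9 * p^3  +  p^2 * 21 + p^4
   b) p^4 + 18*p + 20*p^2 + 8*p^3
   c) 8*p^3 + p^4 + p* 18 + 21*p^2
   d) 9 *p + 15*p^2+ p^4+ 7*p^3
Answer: c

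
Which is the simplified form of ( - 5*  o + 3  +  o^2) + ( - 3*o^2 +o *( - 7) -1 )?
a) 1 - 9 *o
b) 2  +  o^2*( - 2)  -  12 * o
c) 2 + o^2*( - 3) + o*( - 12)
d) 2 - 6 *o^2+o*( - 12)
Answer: b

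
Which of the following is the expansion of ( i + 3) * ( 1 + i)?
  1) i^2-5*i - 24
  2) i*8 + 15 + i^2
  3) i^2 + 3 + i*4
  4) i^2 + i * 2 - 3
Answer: 3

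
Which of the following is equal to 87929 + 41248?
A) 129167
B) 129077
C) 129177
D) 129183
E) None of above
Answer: C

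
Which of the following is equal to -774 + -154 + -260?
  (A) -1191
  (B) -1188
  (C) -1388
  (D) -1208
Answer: B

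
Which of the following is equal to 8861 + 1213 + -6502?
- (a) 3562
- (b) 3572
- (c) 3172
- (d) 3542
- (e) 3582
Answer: b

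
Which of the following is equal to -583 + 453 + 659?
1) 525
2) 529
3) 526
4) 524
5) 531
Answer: 2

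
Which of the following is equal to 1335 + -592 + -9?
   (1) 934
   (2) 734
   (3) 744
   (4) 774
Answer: 2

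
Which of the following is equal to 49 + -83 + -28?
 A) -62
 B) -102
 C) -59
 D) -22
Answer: A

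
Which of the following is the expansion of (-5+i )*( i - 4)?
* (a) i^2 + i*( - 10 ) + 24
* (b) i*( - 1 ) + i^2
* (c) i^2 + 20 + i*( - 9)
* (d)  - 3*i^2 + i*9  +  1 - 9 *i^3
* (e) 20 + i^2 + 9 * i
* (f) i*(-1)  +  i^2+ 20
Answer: c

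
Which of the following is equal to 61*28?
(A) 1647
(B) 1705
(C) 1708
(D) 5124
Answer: C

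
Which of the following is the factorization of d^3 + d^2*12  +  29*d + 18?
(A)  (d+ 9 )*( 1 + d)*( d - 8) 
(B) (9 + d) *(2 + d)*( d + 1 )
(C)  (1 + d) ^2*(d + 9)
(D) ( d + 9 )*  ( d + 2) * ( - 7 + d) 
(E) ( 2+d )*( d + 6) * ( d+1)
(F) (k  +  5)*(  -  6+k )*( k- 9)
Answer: B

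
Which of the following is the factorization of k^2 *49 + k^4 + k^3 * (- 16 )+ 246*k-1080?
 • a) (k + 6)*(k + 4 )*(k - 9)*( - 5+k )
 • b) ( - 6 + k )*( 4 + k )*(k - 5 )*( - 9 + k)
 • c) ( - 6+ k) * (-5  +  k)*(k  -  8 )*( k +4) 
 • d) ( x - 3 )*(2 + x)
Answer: b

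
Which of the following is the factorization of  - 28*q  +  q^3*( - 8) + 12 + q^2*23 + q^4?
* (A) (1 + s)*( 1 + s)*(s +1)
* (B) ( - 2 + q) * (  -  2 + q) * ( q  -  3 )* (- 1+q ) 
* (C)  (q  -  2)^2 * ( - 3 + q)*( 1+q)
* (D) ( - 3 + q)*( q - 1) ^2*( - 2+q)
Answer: B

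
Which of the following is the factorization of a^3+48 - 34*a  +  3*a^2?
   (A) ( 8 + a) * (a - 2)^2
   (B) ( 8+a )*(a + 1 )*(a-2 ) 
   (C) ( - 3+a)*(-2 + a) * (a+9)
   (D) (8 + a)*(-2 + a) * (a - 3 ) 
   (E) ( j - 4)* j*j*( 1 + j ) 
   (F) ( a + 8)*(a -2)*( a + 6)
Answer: D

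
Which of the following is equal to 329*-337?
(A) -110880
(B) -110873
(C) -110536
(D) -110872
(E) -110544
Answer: B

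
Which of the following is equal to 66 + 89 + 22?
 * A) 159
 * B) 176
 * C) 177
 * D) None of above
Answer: C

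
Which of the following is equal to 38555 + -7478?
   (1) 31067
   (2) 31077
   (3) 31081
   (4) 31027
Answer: 2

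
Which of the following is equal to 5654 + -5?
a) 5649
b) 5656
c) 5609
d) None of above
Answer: a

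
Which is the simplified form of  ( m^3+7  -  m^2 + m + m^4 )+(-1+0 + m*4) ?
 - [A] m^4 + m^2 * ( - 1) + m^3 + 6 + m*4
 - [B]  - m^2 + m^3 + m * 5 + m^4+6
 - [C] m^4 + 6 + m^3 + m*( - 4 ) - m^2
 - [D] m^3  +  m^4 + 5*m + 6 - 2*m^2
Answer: B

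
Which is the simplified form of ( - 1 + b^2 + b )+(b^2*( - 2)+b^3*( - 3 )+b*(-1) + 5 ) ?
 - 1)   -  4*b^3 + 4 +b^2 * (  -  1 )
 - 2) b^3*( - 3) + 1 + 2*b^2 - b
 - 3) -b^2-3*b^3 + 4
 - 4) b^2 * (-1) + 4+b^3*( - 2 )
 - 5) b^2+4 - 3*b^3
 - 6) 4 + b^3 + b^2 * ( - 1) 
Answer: 3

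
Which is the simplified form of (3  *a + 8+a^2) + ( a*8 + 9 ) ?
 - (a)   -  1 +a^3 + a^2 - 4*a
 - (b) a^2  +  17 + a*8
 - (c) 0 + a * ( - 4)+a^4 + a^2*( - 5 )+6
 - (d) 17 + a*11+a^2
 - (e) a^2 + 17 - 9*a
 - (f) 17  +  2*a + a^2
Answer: d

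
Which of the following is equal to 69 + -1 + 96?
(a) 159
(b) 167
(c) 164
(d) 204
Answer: c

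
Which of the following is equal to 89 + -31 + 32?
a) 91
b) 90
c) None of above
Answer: b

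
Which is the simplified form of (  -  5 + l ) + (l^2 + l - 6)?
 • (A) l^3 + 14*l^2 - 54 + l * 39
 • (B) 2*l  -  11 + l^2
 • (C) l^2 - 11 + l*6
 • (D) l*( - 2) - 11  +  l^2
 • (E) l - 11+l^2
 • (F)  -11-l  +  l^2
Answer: B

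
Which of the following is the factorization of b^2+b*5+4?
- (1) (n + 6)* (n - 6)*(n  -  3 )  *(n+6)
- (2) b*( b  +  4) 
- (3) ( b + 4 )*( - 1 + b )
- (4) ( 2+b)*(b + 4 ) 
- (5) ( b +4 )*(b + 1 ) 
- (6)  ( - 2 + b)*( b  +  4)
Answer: 5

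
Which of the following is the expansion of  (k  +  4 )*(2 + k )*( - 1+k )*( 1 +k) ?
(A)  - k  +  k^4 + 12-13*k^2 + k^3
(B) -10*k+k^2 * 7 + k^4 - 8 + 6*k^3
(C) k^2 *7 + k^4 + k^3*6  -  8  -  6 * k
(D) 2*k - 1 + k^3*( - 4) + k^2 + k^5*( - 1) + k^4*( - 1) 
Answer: C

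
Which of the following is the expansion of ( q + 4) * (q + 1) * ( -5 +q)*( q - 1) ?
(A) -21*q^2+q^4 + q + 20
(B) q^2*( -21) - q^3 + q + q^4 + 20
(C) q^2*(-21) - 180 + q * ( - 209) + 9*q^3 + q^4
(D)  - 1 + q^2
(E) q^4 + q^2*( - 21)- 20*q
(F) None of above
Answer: B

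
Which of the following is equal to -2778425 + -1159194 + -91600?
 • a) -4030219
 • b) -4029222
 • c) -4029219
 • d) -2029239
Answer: c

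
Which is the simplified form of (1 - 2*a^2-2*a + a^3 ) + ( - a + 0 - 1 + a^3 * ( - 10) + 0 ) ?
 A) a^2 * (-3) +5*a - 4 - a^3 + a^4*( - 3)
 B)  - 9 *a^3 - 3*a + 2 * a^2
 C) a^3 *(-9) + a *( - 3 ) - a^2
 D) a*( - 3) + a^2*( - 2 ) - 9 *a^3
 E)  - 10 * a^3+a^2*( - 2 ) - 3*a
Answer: D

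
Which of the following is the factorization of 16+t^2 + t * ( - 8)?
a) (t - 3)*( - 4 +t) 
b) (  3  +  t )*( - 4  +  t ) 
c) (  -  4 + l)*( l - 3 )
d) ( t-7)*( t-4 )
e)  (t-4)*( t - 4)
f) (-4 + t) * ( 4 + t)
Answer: e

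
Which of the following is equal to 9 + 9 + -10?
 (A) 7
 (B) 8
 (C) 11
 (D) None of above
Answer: B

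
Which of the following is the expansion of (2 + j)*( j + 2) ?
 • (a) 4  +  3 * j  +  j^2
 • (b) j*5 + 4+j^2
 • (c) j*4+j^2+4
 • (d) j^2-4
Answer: c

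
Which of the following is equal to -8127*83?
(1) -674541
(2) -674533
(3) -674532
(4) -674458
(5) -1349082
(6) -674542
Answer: 1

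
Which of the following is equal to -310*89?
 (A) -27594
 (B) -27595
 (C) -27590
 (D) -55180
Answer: C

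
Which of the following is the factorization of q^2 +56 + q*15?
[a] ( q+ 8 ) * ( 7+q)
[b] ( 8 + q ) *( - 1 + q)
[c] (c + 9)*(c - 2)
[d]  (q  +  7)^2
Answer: a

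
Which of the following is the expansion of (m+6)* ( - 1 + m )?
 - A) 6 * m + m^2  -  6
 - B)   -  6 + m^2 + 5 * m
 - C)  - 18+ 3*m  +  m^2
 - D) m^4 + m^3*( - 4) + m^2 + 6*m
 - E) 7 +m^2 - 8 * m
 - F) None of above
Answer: B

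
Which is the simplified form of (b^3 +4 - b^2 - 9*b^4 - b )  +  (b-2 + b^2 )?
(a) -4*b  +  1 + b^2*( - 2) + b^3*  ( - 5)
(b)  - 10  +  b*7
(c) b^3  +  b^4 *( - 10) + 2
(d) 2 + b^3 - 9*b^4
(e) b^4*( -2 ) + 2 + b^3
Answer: d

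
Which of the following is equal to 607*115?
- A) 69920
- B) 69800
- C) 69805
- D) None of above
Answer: C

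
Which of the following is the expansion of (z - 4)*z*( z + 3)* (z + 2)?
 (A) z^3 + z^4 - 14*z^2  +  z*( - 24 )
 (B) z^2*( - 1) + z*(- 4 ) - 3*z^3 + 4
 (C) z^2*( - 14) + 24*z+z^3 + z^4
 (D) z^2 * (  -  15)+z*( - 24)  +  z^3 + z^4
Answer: A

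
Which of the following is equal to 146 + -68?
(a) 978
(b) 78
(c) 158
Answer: b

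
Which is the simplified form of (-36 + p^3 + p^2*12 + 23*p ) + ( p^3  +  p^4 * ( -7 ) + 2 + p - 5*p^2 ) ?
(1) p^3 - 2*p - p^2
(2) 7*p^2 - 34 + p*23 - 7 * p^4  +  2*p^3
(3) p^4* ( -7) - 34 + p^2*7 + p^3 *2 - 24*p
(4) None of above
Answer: 4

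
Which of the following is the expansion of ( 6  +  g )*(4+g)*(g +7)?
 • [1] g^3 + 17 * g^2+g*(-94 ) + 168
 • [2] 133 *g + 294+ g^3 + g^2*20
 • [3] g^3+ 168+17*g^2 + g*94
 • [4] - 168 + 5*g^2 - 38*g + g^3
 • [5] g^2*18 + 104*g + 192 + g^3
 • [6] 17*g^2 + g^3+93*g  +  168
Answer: 3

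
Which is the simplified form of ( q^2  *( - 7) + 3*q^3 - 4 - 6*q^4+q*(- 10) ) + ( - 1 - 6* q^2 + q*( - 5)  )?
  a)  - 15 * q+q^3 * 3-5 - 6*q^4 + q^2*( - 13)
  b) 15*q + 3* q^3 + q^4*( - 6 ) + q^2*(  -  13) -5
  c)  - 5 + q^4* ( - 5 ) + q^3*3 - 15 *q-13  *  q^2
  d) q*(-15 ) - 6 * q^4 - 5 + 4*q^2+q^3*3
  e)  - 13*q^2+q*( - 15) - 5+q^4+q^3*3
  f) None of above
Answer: a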